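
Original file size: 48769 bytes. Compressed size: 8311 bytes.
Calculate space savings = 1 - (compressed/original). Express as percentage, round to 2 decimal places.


ratio = compressed/original = 8311/48769 = 0.170416
savings = 1 - ratio = 1 - 0.170416 = 0.829584
as a percentage: 0.829584 * 100 = 82.96%

Space savings = 1 - 8311/48769 = 82.96%


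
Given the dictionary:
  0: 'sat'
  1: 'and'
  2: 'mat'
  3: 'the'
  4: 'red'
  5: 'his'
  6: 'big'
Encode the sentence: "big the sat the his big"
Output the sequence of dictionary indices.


Look up each word in the dictionary:
  'big' -> 6
  'the' -> 3
  'sat' -> 0
  'the' -> 3
  'his' -> 5
  'big' -> 6

Encoded: [6, 3, 0, 3, 5, 6]


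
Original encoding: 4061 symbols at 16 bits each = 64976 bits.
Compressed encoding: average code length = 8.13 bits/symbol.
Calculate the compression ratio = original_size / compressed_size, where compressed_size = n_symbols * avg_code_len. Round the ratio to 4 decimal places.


original_size = n_symbols * orig_bits = 4061 * 16 = 64976 bits
compressed_size = n_symbols * avg_code_len = 4061 * 8.13 = 33015.93 bits
ratio = original_size / compressed_size = 64976 / 33015.93 = 1.968

Compression ratio = 1.968


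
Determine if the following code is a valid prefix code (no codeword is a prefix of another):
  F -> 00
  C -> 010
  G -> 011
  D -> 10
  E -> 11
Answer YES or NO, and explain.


Checking each pair (does one codeword prefix another?):
  F='00' vs C='010': no prefix
  F='00' vs G='011': no prefix
  F='00' vs D='10': no prefix
  F='00' vs E='11': no prefix
  C='010' vs F='00': no prefix
  C='010' vs G='011': no prefix
  C='010' vs D='10': no prefix
  C='010' vs E='11': no prefix
  G='011' vs F='00': no prefix
  G='011' vs C='010': no prefix
  G='011' vs D='10': no prefix
  G='011' vs E='11': no prefix
  D='10' vs F='00': no prefix
  D='10' vs C='010': no prefix
  D='10' vs G='011': no prefix
  D='10' vs E='11': no prefix
  E='11' vs F='00': no prefix
  E='11' vs C='010': no prefix
  E='11' vs G='011': no prefix
  E='11' vs D='10': no prefix
No violation found over all pairs.

YES -- this is a valid prefix code. No codeword is a prefix of any other codeword.


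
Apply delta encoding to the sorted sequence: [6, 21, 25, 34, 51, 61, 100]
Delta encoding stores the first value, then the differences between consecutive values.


First value: 6
Deltas:
  21 - 6 = 15
  25 - 21 = 4
  34 - 25 = 9
  51 - 34 = 17
  61 - 51 = 10
  100 - 61 = 39


Delta encoded: [6, 15, 4, 9, 17, 10, 39]


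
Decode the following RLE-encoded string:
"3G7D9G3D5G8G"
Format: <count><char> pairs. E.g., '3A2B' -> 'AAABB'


Expanding each <count><char> pair:
  3G -> 'GGG'
  7D -> 'DDDDDDD'
  9G -> 'GGGGGGGGG'
  3D -> 'DDD'
  5G -> 'GGGGG'
  8G -> 'GGGGGGGG'

Decoded = GGGDDDDDDDGGGGGGGGGDDDGGGGGGGGGGGGG


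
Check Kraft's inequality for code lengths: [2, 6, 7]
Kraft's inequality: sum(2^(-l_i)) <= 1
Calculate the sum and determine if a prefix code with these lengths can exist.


Sum = 2^(-2) + 2^(-6) + 2^(-7)
    = 0.25 + 0.015625 + 0.0078125
    = 35/128 = 0.2734375
Since 0.2734375 <= 1, Kraft's inequality IS satisfied.
A prefix code with these lengths CAN exist.

Kraft sum = 0.2734375. Satisfied.


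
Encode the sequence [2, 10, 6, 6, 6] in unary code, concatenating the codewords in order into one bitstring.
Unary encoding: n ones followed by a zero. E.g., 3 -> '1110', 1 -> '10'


Encode each number as n ones followed by a terminating 0:
  2 -> 110 (3 bits)
  10 -> 11111111110 (11 bits)
  6 -> 1111110 (7 bits)
  6 -> 1111110 (7 bits)
  6 -> 1111110 (7 bits)
Total length = 3 + 11 + 7 + 7 + 7 = 35 bits.

Unary([2, 10, 6, 6, 6]) = 11011111111110111111011111101111110 (35 bits)


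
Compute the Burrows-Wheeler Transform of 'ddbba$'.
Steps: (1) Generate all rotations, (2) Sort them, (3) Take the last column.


Rotations (sorted):
  0: $ddbba -> last char: a
  1: a$ddbb -> last char: b
  2: ba$ddb -> last char: b
  3: bba$dd -> last char: d
  4: dbba$d -> last char: d
  5: ddbba$ -> last char: $


BWT = abbdd$


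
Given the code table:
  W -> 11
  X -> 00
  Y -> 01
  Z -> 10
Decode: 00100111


Decoding:
00 -> X
10 -> Z
01 -> Y
11 -> W


Result: XZYW


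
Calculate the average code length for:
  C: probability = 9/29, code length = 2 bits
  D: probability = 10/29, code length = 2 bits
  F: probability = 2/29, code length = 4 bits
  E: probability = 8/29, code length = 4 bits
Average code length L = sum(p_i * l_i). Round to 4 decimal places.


Weighted contributions p_i * l_i:
  C: (9/29) * 2 = 18/29
  D: (10/29) * 2 = 20/29
  F: (2/29) * 4 = 8/29
  E: (8/29) * 4 = 32/29
Sum = (18 + 20 + 8 + 32)/29 = 78/29

L = 78/29 = 2.6897 bits/symbol


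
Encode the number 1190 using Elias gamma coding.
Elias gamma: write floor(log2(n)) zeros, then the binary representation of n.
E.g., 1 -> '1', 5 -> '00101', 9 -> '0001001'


num_bits = floor(log2(1190)) + 1 = 11
leading_zeros = num_bits - 1 = 10
binary(1190) = 10010100110

Elias gamma(1190) = '0000000000' + '10010100110' = 000000000010010100110 (21 bits)


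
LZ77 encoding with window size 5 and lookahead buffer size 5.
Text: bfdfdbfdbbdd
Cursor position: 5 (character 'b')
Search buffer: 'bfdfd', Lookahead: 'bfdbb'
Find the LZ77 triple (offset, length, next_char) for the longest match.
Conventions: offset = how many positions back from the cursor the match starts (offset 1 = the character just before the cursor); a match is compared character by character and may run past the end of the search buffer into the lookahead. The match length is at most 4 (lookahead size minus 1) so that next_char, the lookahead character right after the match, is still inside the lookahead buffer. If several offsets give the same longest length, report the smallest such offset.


Try each offset into the search buffer:
  offset=1 (pos 4, char 'd'): match length 0
  offset=2 (pos 3, char 'f'): match length 0
  offset=3 (pos 2, char 'd'): match length 0
  offset=4 (pos 1, char 'f'): match length 0
  offset=5 (pos 0, char 'b'): match length 3
Longest match has length 3 at offset 5.
next_char = character at position 5 + 3 = 8 -> 'b'

Best match: offset=5, length=3 (matching 'bfd' starting at position 0)
LZ77 triple: (5, 3, 'b')


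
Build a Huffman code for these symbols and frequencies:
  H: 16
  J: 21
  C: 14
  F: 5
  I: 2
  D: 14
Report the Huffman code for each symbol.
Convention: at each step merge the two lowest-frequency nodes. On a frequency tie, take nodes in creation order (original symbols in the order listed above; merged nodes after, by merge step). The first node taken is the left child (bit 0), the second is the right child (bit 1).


Huffman tree construction:
Step 1: Merge I(2) + F(5) = 7
Step 2: Merge (I+F)(7) + C(14) = 21
Step 3: Merge D(14) + H(16) = 30
Step 4: Merge J(21) + ((I+F)+C)(21) = 42
Step 5: Merge (D+H)(30) + (J+((I+F)+C))(42) = 72
Read each symbol's code off the tree from the root (left child = 0, right child = 1).

Codes:
  H: 01 (length 2)
  J: 10 (length 2)
  C: 111 (length 3)
  F: 1101 (length 4)
  I: 1100 (length 4)
  D: 00 (length 2)
Average code length: 172/72 = 2.3889 bits/symbol


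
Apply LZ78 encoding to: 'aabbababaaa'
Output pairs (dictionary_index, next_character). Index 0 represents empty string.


LZ78 encoding steps:
Dictionary: {0: ''}
Step 1: w='' (idx 0), next='a' -> output (0, 'a'), add 'a' as idx 1
Step 2: w='a' (idx 1), next='b' -> output (1, 'b'), add 'ab' as idx 2
Step 3: w='' (idx 0), next='b' -> output (0, 'b'), add 'b' as idx 3
Step 4: w='ab' (idx 2), next='a' -> output (2, 'a'), add 'aba' as idx 4
Step 5: w='b' (idx 3), next='a' -> output (3, 'a'), add 'ba' as idx 5
Step 6: w='a' (idx 1), next='a' -> output (1, 'a'), add 'aa' as idx 6


Encoded: [(0, 'a'), (1, 'b'), (0, 'b'), (2, 'a'), (3, 'a'), (1, 'a')]


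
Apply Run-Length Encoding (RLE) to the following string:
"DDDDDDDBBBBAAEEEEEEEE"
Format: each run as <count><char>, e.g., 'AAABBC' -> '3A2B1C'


Scanning runs left to right:
  i=0: run of 'D' x 7 -> '7D'
  i=7: run of 'B' x 4 -> '4B'
  i=11: run of 'A' x 2 -> '2A'
  i=13: run of 'E' x 8 -> '8E'

RLE = 7D4B2A8E


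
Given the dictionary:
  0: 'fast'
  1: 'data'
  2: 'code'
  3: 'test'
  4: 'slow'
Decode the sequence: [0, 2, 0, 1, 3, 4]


Look up each index in the dictionary:
  0 -> 'fast'
  2 -> 'code'
  0 -> 'fast'
  1 -> 'data'
  3 -> 'test'
  4 -> 'slow'

Decoded: "fast code fast data test slow"


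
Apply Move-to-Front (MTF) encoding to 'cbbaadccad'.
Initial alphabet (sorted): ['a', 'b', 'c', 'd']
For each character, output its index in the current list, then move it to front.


MTF encoding:
'c': index 2 in ['a', 'b', 'c', 'd'] -> ['c', 'a', 'b', 'd']
'b': index 2 in ['c', 'a', 'b', 'd'] -> ['b', 'c', 'a', 'd']
'b': index 0 in ['b', 'c', 'a', 'd'] -> ['b', 'c', 'a', 'd']
'a': index 2 in ['b', 'c', 'a', 'd'] -> ['a', 'b', 'c', 'd']
'a': index 0 in ['a', 'b', 'c', 'd'] -> ['a', 'b', 'c', 'd']
'd': index 3 in ['a', 'b', 'c', 'd'] -> ['d', 'a', 'b', 'c']
'c': index 3 in ['d', 'a', 'b', 'c'] -> ['c', 'd', 'a', 'b']
'c': index 0 in ['c', 'd', 'a', 'b'] -> ['c', 'd', 'a', 'b']
'a': index 2 in ['c', 'd', 'a', 'b'] -> ['a', 'c', 'd', 'b']
'd': index 2 in ['a', 'c', 'd', 'b'] -> ['d', 'a', 'c', 'b']


Output: [2, 2, 0, 2, 0, 3, 3, 0, 2, 2]


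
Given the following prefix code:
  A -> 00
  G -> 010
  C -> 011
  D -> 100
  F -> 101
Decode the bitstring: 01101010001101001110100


Decoding step by step:
Bits 011 -> C
Bits 010 -> G
Bits 100 -> D
Bits 011 -> C
Bits 010 -> G
Bits 011 -> C
Bits 101 -> F
Bits 00 -> A


Decoded message: CGDCGCFA


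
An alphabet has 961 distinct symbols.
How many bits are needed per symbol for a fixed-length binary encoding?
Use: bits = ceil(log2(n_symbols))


log2(961) = 9.9084
Bracket: 2^9 = 512 < 961 <= 2^10 = 1024
So ceil(log2(961)) = 10

bits = ceil(log2(961)) = ceil(9.9084) = 10 bits


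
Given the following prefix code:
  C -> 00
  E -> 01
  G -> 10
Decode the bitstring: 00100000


Decoding step by step:
Bits 00 -> C
Bits 10 -> G
Bits 00 -> C
Bits 00 -> C


Decoded message: CGCC


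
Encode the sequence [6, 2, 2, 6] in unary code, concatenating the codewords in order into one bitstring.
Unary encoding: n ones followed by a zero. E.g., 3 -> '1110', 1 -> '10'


Encode each number as n ones followed by a terminating 0:
  6 -> 1111110 (7 bits)
  2 -> 110 (3 bits)
  2 -> 110 (3 bits)
  6 -> 1111110 (7 bits)
Total length = 7 + 3 + 3 + 7 = 20 bits.

Unary([6, 2, 2, 6]) = 11111101101101111110 (20 bits)


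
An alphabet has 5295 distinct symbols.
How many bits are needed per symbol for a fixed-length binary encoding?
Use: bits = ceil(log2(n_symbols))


log2(5295) = 12.3704
Bracket: 2^12 = 4096 < 5295 <= 2^13 = 8192
So ceil(log2(5295)) = 13

bits = ceil(log2(5295)) = ceil(12.3704) = 13 bits


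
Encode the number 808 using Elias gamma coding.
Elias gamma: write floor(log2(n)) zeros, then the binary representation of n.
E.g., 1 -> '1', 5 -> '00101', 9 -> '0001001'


num_bits = floor(log2(808)) + 1 = 10
leading_zeros = num_bits - 1 = 9
binary(808) = 1100101000

Elias gamma(808) = '000000000' + '1100101000' = 0000000001100101000 (19 bits)


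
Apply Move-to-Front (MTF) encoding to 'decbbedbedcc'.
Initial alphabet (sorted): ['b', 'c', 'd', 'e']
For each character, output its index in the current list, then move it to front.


MTF encoding:
'd': index 2 in ['b', 'c', 'd', 'e'] -> ['d', 'b', 'c', 'e']
'e': index 3 in ['d', 'b', 'c', 'e'] -> ['e', 'd', 'b', 'c']
'c': index 3 in ['e', 'd', 'b', 'c'] -> ['c', 'e', 'd', 'b']
'b': index 3 in ['c', 'e', 'd', 'b'] -> ['b', 'c', 'e', 'd']
'b': index 0 in ['b', 'c', 'e', 'd'] -> ['b', 'c', 'e', 'd']
'e': index 2 in ['b', 'c', 'e', 'd'] -> ['e', 'b', 'c', 'd']
'd': index 3 in ['e', 'b', 'c', 'd'] -> ['d', 'e', 'b', 'c']
'b': index 2 in ['d', 'e', 'b', 'c'] -> ['b', 'd', 'e', 'c']
'e': index 2 in ['b', 'd', 'e', 'c'] -> ['e', 'b', 'd', 'c']
'd': index 2 in ['e', 'b', 'd', 'c'] -> ['d', 'e', 'b', 'c']
'c': index 3 in ['d', 'e', 'b', 'c'] -> ['c', 'd', 'e', 'b']
'c': index 0 in ['c', 'd', 'e', 'b'] -> ['c', 'd', 'e', 'b']


Output: [2, 3, 3, 3, 0, 2, 3, 2, 2, 2, 3, 0]


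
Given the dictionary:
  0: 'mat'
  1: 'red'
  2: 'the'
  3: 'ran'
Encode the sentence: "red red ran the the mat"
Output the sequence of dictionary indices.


Look up each word in the dictionary:
  'red' -> 1
  'red' -> 1
  'ran' -> 3
  'the' -> 2
  'the' -> 2
  'mat' -> 0

Encoded: [1, 1, 3, 2, 2, 0]


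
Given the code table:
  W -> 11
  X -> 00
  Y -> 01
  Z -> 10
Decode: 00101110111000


Decoding:
00 -> X
10 -> Z
11 -> W
10 -> Z
11 -> W
10 -> Z
00 -> X


Result: XZWZWZX


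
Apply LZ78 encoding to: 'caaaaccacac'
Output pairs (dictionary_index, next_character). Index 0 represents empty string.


LZ78 encoding steps:
Dictionary: {0: ''}
Step 1: w='' (idx 0), next='c' -> output (0, 'c'), add 'c' as idx 1
Step 2: w='' (idx 0), next='a' -> output (0, 'a'), add 'a' as idx 2
Step 3: w='a' (idx 2), next='a' -> output (2, 'a'), add 'aa' as idx 3
Step 4: w='a' (idx 2), next='c' -> output (2, 'c'), add 'ac' as idx 4
Step 5: w='c' (idx 1), next='a' -> output (1, 'a'), add 'ca' as idx 5
Step 6: w='ca' (idx 5), next='c' -> output (5, 'c'), add 'cac' as idx 6


Encoded: [(0, 'c'), (0, 'a'), (2, 'a'), (2, 'c'), (1, 'a'), (5, 'c')]


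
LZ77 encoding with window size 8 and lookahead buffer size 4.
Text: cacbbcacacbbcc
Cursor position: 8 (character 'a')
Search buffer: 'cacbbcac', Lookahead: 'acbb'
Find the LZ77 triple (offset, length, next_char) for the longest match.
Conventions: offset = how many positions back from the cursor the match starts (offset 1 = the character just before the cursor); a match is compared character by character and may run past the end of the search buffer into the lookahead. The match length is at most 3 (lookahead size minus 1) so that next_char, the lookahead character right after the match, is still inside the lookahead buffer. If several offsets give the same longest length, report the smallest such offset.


Try each offset into the search buffer:
  offset=1 (pos 7, char 'c'): match length 0
  offset=2 (pos 6, char 'a'): match length 2
  offset=3 (pos 5, char 'c'): match length 0
  offset=4 (pos 4, char 'b'): match length 0
  offset=5 (pos 3, char 'b'): match length 0
  offset=6 (pos 2, char 'c'): match length 0
  offset=7 (pos 1, char 'a'): match length 3
  offset=8 (pos 0, char 'c'): match length 0
Longest match has length 3 at offset 7.
next_char = character at position 8 + 3 = 11 -> 'b'

Best match: offset=7, length=3 (matching 'acb' starting at position 1)
LZ77 triple: (7, 3, 'b')


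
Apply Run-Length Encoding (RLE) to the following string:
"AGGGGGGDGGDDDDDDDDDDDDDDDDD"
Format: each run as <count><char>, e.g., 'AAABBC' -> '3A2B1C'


Scanning runs left to right:
  i=0: run of 'A' x 1 -> '1A'
  i=1: run of 'G' x 6 -> '6G'
  i=7: run of 'D' x 1 -> '1D'
  i=8: run of 'G' x 2 -> '2G'
  i=10: run of 'D' x 17 -> '17D'

RLE = 1A6G1D2G17D


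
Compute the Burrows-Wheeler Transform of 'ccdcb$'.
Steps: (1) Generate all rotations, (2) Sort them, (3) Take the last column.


Rotations (sorted):
  0: $ccdcb -> last char: b
  1: b$ccdc -> last char: c
  2: cb$ccd -> last char: d
  3: ccdcb$ -> last char: $
  4: cdcb$c -> last char: c
  5: dcb$cc -> last char: c


BWT = bcd$cc


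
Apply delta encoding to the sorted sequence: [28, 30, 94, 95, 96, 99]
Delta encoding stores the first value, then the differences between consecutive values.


First value: 28
Deltas:
  30 - 28 = 2
  94 - 30 = 64
  95 - 94 = 1
  96 - 95 = 1
  99 - 96 = 3


Delta encoded: [28, 2, 64, 1, 1, 3]


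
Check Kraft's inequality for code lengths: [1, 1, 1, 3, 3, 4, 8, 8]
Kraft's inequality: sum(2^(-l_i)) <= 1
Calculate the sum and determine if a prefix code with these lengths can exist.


Sum = 2^(-1) + 2^(-1) + 2^(-1) + 2^(-3) + 2^(-3) + 2^(-4) + 2^(-8) + 2^(-8)
    = 0.5 + 0.5 + 0.5 + 0.125 + 0.125 + 0.0625 + 0.00390625 + 0.00390625
    = 466/256 = 1.8203125
Since 1.8203125 > 1, Kraft's inequality is NOT satisfied.
A prefix code with these lengths CANNOT exist.

Kraft sum = 1.8203125. Not satisfied.


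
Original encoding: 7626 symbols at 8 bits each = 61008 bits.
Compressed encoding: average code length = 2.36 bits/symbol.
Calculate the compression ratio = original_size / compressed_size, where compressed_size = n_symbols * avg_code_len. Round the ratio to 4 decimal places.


original_size = n_symbols * orig_bits = 7626 * 8 = 61008 bits
compressed_size = n_symbols * avg_code_len = 7626 * 2.36 = 17997.36 bits
ratio = original_size / compressed_size = 61008 / 17997.36 = 3.3898

Compression ratio = 3.3898


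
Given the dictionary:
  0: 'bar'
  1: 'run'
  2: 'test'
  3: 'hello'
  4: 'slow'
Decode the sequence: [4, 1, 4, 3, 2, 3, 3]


Look up each index in the dictionary:
  4 -> 'slow'
  1 -> 'run'
  4 -> 'slow'
  3 -> 'hello'
  2 -> 'test'
  3 -> 'hello'
  3 -> 'hello'

Decoded: "slow run slow hello test hello hello"


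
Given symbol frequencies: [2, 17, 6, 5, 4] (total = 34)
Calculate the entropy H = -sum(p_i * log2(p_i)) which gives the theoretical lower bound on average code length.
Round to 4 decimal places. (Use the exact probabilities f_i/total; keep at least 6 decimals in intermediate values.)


Per-symbol terms -p_i * log2(p_i) with p_i = f_i/34:
  p = 2/34 = 0.058824: log2(p) = -4.087463, -p*log2(p) = 0.240439
  p = 17/34 = 0.500000: log2(p) = -1.000000, -p*log2(p) = 0.500000
  p = 6/34 = 0.176471: log2(p) = -2.502500, -p*log2(p) = 0.441618
  p = 5/34 = 0.147059: log2(p) = -2.765535, -p*log2(p) = 0.406696
  p = 4/34 = 0.117647: log2(p) = -3.087463, -p*log2(p) = 0.363231
H = 0.240439 + 0.500000 + 0.441618 + 0.406696 + 0.363231 = 1.951984

H = 1.952 bits/symbol


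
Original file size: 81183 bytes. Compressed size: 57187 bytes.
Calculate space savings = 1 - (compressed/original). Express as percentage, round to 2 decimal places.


ratio = compressed/original = 57187/81183 = 0.704421
savings = 1 - ratio = 1 - 0.704421 = 0.295579
as a percentage: 0.295579 * 100 = 29.56%

Space savings = 1 - 57187/81183 = 29.56%


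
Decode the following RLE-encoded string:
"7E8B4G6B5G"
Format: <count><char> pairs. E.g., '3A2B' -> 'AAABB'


Expanding each <count><char> pair:
  7E -> 'EEEEEEE'
  8B -> 'BBBBBBBB'
  4G -> 'GGGG'
  6B -> 'BBBBBB'
  5G -> 'GGGGG'

Decoded = EEEEEEEBBBBBBBBGGGGBBBBBBGGGGG


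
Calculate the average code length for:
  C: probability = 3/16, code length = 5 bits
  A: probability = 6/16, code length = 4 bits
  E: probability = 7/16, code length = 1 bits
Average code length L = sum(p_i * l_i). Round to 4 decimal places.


Weighted contributions p_i * l_i:
  C: (3/16) * 5 = 15/16
  A: (6/16) * 4 = 24/16
  E: (7/16) * 1 = 7/16
Sum = (15 + 24 + 7)/16 = 46/16

L = 46/16 = 2.8750 bits/symbol


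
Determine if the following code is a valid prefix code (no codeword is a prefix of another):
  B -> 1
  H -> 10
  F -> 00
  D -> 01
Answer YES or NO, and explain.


Checking each pair (does one codeword prefix another?):
  B='1' vs H='10': prefix -- VIOLATION

NO -- this is NOT a valid prefix code. B (1) is a prefix of H (10).


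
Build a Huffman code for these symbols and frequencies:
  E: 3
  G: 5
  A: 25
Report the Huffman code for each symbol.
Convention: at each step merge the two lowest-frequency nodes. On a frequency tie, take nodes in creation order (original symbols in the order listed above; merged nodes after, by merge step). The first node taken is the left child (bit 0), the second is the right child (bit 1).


Huffman tree construction:
Step 1: Merge E(3) + G(5) = 8
Step 2: Merge (E+G)(8) + A(25) = 33
Read each symbol's code off the tree from the root (left child = 0, right child = 1).

Codes:
  E: 00 (length 2)
  G: 01 (length 2)
  A: 1 (length 1)
Average code length: 41/33 = 1.2424 bits/symbol


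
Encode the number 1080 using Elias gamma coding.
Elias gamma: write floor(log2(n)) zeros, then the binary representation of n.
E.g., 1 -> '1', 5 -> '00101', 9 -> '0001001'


num_bits = floor(log2(1080)) + 1 = 11
leading_zeros = num_bits - 1 = 10
binary(1080) = 10000111000

Elias gamma(1080) = '0000000000' + '10000111000' = 000000000010000111000 (21 bits)


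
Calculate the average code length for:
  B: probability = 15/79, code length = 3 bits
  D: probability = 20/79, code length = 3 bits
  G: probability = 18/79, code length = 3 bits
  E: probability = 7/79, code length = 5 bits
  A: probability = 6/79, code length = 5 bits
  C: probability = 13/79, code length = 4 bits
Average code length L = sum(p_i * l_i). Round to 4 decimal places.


Weighted contributions p_i * l_i:
  B: (15/79) * 3 = 45/79
  D: (20/79) * 3 = 60/79
  G: (18/79) * 3 = 54/79
  E: (7/79) * 5 = 35/79
  A: (6/79) * 5 = 30/79
  C: (13/79) * 4 = 52/79
Sum = (45 + 60 + 54 + 35 + 30 + 52)/79 = 276/79

L = 276/79 = 3.4937 bits/symbol


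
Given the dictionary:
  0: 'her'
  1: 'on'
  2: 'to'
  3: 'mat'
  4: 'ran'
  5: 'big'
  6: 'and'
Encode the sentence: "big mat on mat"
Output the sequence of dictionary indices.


Look up each word in the dictionary:
  'big' -> 5
  'mat' -> 3
  'on' -> 1
  'mat' -> 3

Encoded: [5, 3, 1, 3]


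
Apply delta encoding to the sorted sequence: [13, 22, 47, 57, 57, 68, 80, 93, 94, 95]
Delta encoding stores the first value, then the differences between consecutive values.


First value: 13
Deltas:
  22 - 13 = 9
  47 - 22 = 25
  57 - 47 = 10
  57 - 57 = 0
  68 - 57 = 11
  80 - 68 = 12
  93 - 80 = 13
  94 - 93 = 1
  95 - 94 = 1


Delta encoded: [13, 9, 25, 10, 0, 11, 12, 13, 1, 1]


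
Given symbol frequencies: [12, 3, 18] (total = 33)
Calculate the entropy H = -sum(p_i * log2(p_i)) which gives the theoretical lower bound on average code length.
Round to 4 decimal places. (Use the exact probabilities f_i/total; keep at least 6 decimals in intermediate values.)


Per-symbol terms -p_i * log2(p_i) with p_i = f_i/33:
  p = 12/33 = 0.363636: log2(p) = -1.459432, -p*log2(p) = 0.530702
  p = 3/33 = 0.090909: log2(p) = -3.459432, -p*log2(p) = 0.314494
  p = 18/33 = 0.545455: log2(p) = -0.874469, -p*log2(p) = 0.476983
H = 0.530702 + 0.314494 + 0.476983 = 1.322179

H = 1.3222 bits/symbol


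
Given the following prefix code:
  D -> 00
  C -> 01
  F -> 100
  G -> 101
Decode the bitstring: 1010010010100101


Decoding step by step:
Bits 101 -> G
Bits 00 -> D
Bits 100 -> F
Bits 101 -> G
Bits 00 -> D
Bits 101 -> G


Decoded message: GDFGDG


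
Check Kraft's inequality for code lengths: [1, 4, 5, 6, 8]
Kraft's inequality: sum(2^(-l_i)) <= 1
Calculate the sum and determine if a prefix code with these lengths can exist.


Sum = 2^(-1) + 2^(-4) + 2^(-5) + 2^(-6) + 2^(-8)
    = 0.5 + 0.0625 + 0.03125 + 0.015625 + 0.00390625
    = 157/256 = 0.61328125
Since 0.61328125 <= 1, Kraft's inequality IS satisfied.
A prefix code with these lengths CAN exist.

Kraft sum = 0.61328125. Satisfied.


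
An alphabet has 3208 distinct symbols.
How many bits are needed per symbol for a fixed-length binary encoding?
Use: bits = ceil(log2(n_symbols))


log2(3208) = 11.6475
Bracket: 2^11 = 2048 < 3208 <= 2^12 = 4096
So ceil(log2(3208)) = 12

bits = ceil(log2(3208)) = ceil(11.6475) = 12 bits


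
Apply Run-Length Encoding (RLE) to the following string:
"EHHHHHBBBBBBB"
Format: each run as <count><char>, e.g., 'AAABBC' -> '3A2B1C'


Scanning runs left to right:
  i=0: run of 'E' x 1 -> '1E'
  i=1: run of 'H' x 5 -> '5H'
  i=6: run of 'B' x 7 -> '7B'

RLE = 1E5H7B


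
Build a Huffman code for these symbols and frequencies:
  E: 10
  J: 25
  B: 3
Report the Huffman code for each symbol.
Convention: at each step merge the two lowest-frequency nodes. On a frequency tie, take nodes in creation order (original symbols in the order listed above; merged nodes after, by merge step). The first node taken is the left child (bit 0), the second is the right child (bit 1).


Huffman tree construction:
Step 1: Merge B(3) + E(10) = 13
Step 2: Merge (B+E)(13) + J(25) = 38
Read each symbol's code off the tree from the root (left child = 0, right child = 1).

Codes:
  E: 01 (length 2)
  J: 1 (length 1)
  B: 00 (length 2)
Average code length: 51/38 = 1.3421 bits/symbol


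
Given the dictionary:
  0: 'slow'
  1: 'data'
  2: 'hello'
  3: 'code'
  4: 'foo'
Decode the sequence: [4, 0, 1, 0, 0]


Look up each index in the dictionary:
  4 -> 'foo'
  0 -> 'slow'
  1 -> 'data'
  0 -> 'slow'
  0 -> 'slow'

Decoded: "foo slow data slow slow"


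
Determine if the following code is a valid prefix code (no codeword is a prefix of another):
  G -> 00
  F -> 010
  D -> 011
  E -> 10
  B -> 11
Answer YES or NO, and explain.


Checking each pair (does one codeword prefix another?):
  G='00' vs F='010': no prefix
  G='00' vs D='011': no prefix
  G='00' vs E='10': no prefix
  G='00' vs B='11': no prefix
  F='010' vs G='00': no prefix
  F='010' vs D='011': no prefix
  F='010' vs E='10': no prefix
  F='010' vs B='11': no prefix
  D='011' vs G='00': no prefix
  D='011' vs F='010': no prefix
  D='011' vs E='10': no prefix
  D='011' vs B='11': no prefix
  E='10' vs G='00': no prefix
  E='10' vs F='010': no prefix
  E='10' vs D='011': no prefix
  E='10' vs B='11': no prefix
  B='11' vs G='00': no prefix
  B='11' vs F='010': no prefix
  B='11' vs D='011': no prefix
  B='11' vs E='10': no prefix
No violation found over all pairs.

YES -- this is a valid prefix code. No codeword is a prefix of any other codeword.


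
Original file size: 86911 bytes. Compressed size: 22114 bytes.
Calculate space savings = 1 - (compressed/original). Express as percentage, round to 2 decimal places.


ratio = compressed/original = 22114/86911 = 0.254444
savings = 1 - ratio = 1 - 0.254444 = 0.745556
as a percentage: 0.745556 * 100 = 74.56%

Space savings = 1 - 22114/86911 = 74.56%


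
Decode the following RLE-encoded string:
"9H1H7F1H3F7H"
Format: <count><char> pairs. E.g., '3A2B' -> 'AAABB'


Expanding each <count><char> pair:
  9H -> 'HHHHHHHHH'
  1H -> 'H'
  7F -> 'FFFFFFF'
  1H -> 'H'
  3F -> 'FFF'
  7H -> 'HHHHHHH'

Decoded = HHHHHHHHHHFFFFFFFHFFFHHHHHHH


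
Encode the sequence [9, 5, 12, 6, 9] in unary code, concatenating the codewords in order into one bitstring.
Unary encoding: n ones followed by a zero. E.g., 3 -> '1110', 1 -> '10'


Encode each number as n ones followed by a terminating 0:
  9 -> 1111111110 (10 bits)
  5 -> 111110 (6 bits)
  12 -> 1111111111110 (13 bits)
  6 -> 1111110 (7 bits)
  9 -> 1111111110 (10 bits)
Total length = 10 + 6 + 13 + 7 + 10 = 46 bits.

Unary([9, 5, 12, 6, 9]) = 1111111110111110111111111111011111101111111110 (46 bits)


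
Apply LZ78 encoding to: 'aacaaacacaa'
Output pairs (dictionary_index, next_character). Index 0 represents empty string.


LZ78 encoding steps:
Dictionary: {0: ''}
Step 1: w='' (idx 0), next='a' -> output (0, 'a'), add 'a' as idx 1
Step 2: w='a' (idx 1), next='c' -> output (1, 'c'), add 'ac' as idx 2
Step 3: w='a' (idx 1), next='a' -> output (1, 'a'), add 'aa' as idx 3
Step 4: w='ac' (idx 2), next='a' -> output (2, 'a'), add 'aca' as idx 4
Step 5: w='' (idx 0), next='c' -> output (0, 'c'), add 'c' as idx 5
Step 6: w='aa' (idx 3), end of input -> output (3, '')


Encoded: [(0, 'a'), (1, 'c'), (1, 'a'), (2, 'a'), (0, 'c'), (3, '')]


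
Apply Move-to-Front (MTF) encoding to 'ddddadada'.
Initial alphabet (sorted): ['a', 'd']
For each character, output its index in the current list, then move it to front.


MTF encoding:
'd': index 1 in ['a', 'd'] -> ['d', 'a']
'd': index 0 in ['d', 'a'] -> ['d', 'a']
'd': index 0 in ['d', 'a'] -> ['d', 'a']
'd': index 0 in ['d', 'a'] -> ['d', 'a']
'a': index 1 in ['d', 'a'] -> ['a', 'd']
'd': index 1 in ['a', 'd'] -> ['d', 'a']
'a': index 1 in ['d', 'a'] -> ['a', 'd']
'd': index 1 in ['a', 'd'] -> ['d', 'a']
'a': index 1 in ['d', 'a'] -> ['a', 'd']


Output: [1, 0, 0, 0, 1, 1, 1, 1, 1]


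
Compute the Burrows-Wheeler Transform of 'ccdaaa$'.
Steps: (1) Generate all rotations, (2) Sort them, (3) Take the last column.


Rotations (sorted):
  0: $ccdaaa -> last char: a
  1: a$ccdaa -> last char: a
  2: aa$ccda -> last char: a
  3: aaa$ccd -> last char: d
  4: ccdaaa$ -> last char: $
  5: cdaaa$c -> last char: c
  6: daaa$cc -> last char: c


BWT = aaad$cc


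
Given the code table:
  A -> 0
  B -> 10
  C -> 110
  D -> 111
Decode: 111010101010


Decoding:
111 -> D
0 -> A
10 -> B
10 -> B
10 -> B
10 -> B


Result: DABBBB


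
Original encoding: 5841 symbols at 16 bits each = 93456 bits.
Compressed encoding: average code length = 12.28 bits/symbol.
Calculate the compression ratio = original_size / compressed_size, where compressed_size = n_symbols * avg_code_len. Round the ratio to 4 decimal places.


original_size = n_symbols * orig_bits = 5841 * 16 = 93456 bits
compressed_size = n_symbols * avg_code_len = 5841 * 12.28 = 71727.48 bits
ratio = original_size / compressed_size = 93456 / 71727.48 = 1.3029

Compression ratio = 1.3029


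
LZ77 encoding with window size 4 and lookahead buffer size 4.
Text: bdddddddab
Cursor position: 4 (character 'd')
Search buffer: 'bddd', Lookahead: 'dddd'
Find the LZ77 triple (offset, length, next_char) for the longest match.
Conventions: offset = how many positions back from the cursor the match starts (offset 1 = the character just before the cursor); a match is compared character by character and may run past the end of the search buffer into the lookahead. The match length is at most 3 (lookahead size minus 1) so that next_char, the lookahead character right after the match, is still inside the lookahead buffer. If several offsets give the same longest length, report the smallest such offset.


Try each offset into the search buffer:
  offset=1 (pos 3, char 'd'): match length 3
  offset=2 (pos 2, char 'd'): match length 3
  offset=3 (pos 1, char 'd'): match length 3
  offset=4 (pos 0, char 'b'): match length 0
Longest match has length 3, found at offsets 1, 2, 3; take the smallest, offset 1.
next_char = character at position 4 + 3 = 7 -> 'd'

Best match: offset=1, length=3 (matching 'ddd' starting at position 3)
LZ77 triple: (1, 3, 'd')


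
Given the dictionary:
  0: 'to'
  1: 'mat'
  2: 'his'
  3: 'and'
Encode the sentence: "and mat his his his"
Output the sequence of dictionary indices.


Look up each word in the dictionary:
  'and' -> 3
  'mat' -> 1
  'his' -> 2
  'his' -> 2
  'his' -> 2

Encoded: [3, 1, 2, 2, 2]


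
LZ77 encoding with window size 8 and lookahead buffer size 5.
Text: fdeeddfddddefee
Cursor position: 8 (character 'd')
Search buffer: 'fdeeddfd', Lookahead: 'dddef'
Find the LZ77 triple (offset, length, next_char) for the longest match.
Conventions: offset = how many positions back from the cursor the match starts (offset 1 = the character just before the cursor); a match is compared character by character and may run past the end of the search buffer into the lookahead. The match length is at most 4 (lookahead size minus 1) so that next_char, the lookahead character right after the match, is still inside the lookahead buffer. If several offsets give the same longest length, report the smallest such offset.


Try each offset into the search buffer:
  offset=1 (pos 7, char 'd'): match length 3
  offset=2 (pos 6, char 'f'): match length 0
  offset=3 (pos 5, char 'd'): match length 1
  offset=4 (pos 4, char 'd'): match length 2
  offset=5 (pos 3, char 'e'): match length 0
  offset=6 (pos 2, char 'e'): match length 0
  offset=7 (pos 1, char 'd'): match length 1
  offset=8 (pos 0, char 'f'): match length 0
Longest match has length 3 at offset 1.
next_char = character at position 8 + 3 = 11 -> 'e'

Best match: offset=1, length=3 (matching 'ddd' starting at position 7)
LZ77 triple: (1, 3, 'e')


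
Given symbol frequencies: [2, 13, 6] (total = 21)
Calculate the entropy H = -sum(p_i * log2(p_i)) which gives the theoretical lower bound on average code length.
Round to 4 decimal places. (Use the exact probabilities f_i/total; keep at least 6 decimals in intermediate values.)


Per-symbol terms -p_i * log2(p_i) with p_i = f_i/21:
  p = 2/21 = 0.095238: log2(p) = -3.392317, -p*log2(p) = 0.323078
  p = 13/21 = 0.619048: log2(p) = -0.691878, -p*log2(p) = 0.428305
  p = 6/21 = 0.285714: log2(p) = -1.807355, -p*log2(p) = 0.516387
H = 0.323078 + 0.428305 + 0.516387 = 1.267770

H = 1.2678 bits/symbol


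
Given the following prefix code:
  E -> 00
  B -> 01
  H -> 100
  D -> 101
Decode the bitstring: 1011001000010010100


Decoding step by step:
Bits 101 -> D
Bits 100 -> H
Bits 100 -> H
Bits 00 -> E
Bits 100 -> H
Bits 101 -> D
Bits 00 -> E


Decoded message: DHHEHDE


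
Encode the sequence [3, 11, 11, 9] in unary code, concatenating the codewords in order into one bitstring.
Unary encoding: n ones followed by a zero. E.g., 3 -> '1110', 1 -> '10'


Encode each number as n ones followed by a terminating 0:
  3 -> 1110 (4 bits)
  11 -> 111111111110 (12 bits)
  11 -> 111111111110 (12 bits)
  9 -> 1111111110 (10 bits)
Total length = 4 + 12 + 12 + 10 = 38 bits.

Unary([3, 11, 11, 9]) = 11101111111111101111111111101111111110 (38 bits)


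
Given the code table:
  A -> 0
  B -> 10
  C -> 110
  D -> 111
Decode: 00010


Decoding:
0 -> A
0 -> A
0 -> A
10 -> B


Result: AAAB


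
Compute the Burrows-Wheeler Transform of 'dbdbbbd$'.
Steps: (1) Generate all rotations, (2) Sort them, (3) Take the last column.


Rotations (sorted):
  0: $dbdbbbd -> last char: d
  1: bbbd$dbd -> last char: d
  2: bbd$dbdb -> last char: b
  3: bd$dbdbb -> last char: b
  4: bdbbbd$d -> last char: d
  5: d$dbdbbb -> last char: b
  6: dbbbd$db -> last char: b
  7: dbdbbbd$ -> last char: $


BWT = ddbbdbb$


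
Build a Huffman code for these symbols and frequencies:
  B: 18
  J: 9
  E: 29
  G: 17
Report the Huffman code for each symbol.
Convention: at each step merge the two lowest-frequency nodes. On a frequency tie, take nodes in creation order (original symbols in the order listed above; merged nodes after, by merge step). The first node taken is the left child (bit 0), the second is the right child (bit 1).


Huffman tree construction:
Step 1: Merge J(9) + G(17) = 26
Step 2: Merge B(18) + (J+G)(26) = 44
Step 3: Merge E(29) + (B+(J+G))(44) = 73
Read each symbol's code off the tree from the root (left child = 0, right child = 1).

Codes:
  B: 10 (length 2)
  J: 110 (length 3)
  E: 0 (length 1)
  G: 111 (length 3)
Average code length: 143/73 = 1.9589 bits/symbol


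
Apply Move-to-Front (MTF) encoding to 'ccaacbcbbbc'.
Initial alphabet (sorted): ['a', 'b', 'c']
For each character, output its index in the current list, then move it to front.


MTF encoding:
'c': index 2 in ['a', 'b', 'c'] -> ['c', 'a', 'b']
'c': index 0 in ['c', 'a', 'b'] -> ['c', 'a', 'b']
'a': index 1 in ['c', 'a', 'b'] -> ['a', 'c', 'b']
'a': index 0 in ['a', 'c', 'b'] -> ['a', 'c', 'b']
'c': index 1 in ['a', 'c', 'b'] -> ['c', 'a', 'b']
'b': index 2 in ['c', 'a', 'b'] -> ['b', 'c', 'a']
'c': index 1 in ['b', 'c', 'a'] -> ['c', 'b', 'a']
'b': index 1 in ['c', 'b', 'a'] -> ['b', 'c', 'a']
'b': index 0 in ['b', 'c', 'a'] -> ['b', 'c', 'a']
'b': index 0 in ['b', 'c', 'a'] -> ['b', 'c', 'a']
'c': index 1 in ['b', 'c', 'a'] -> ['c', 'b', 'a']


Output: [2, 0, 1, 0, 1, 2, 1, 1, 0, 0, 1]


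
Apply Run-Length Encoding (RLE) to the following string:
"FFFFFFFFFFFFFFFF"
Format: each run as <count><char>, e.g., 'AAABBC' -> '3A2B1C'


Scanning runs left to right:
  i=0: run of 'F' x 16 -> '16F'

RLE = 16F


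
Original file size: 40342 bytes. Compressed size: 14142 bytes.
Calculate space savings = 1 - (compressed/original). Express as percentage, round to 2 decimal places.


ratio = compressed/original = 14142/40342 = 0.350553
savings = 1 - ratio = 1 - 0.350553 = 0.649447
as a percentage: 0.649447 * 100 = 64.94%

Space savings = 1 - 14142/40342 = 64.94%


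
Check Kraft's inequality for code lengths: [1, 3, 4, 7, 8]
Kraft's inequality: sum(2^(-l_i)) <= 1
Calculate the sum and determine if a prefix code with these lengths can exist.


Sum = 2^(-1) + 2^(-3) + 2^(-4) + 2^(-7) + 2^(-8)
    = 0.5 + 0.125 + 0.0625 + 0.0078125 + 0.00390625
    = 179/256 = 0.69921875
Since 0.69921875 <= 1, Kraft's inequality IS satisfied.
A prefix code with these lengths CAN exist.

Kraft sum = 0.69921875. Satisfied.


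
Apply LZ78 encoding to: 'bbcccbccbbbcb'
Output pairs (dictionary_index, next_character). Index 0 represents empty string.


LZ78 encoding steps:
Dictionary: {0: ''}
Step 1: w='' (idx 0), next='b' -> output (0, 'b'), add 'b' as idx 1
Step 2: w='b' (idx 1), next='c' -> output (1, 'c'), add 'bc' as idx 2
Step 3: w='' (idx 0), next='c' -> output (0, 'c'), add 'c' as idx 3
Step 4: w='c' (idx 3), next='b' -> output (3, 'b'), add 'cb' as idx 4
Step 5: w='c' (idx 3), next='c' -> output (3, 'c'), add 'cc' as idx 5
Step 6: w='b' (idx 1), next='b' -> output (1, 'b'), add 'bb' as idx 6
Step 7: w='bc' (idx 2), next='b' -> output (2, 'b'), add 'bcb' as idx 7


Encoded: [(0, 'b'), (1, 'c'), (0, 'c'), (3, 'b'), (3, 'c'), (1, 'b'), (2, 'b')]


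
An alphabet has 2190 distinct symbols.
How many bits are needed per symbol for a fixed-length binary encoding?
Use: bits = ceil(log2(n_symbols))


log2(2190) = 11.0967
Bracket: 2^11 = 2048 < 2190 <= 2^12 = 4096
So ceil(log2(2190)) = 12

bits = ceil(log2(2190)) = ceil(11.0967) = 12 bits


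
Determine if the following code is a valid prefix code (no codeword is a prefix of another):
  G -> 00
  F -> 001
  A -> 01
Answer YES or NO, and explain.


Checking each pair (does one codeword prefix another?):
  G='00' vs F='001': prefix -- VIOLATION

NO -- this is NOT a valid prefix code. G (00) is a prefix of F (001).


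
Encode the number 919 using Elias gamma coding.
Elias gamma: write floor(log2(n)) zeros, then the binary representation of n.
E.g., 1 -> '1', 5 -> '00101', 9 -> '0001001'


num_bits = floor(log2(919)) + 1 = 10
leading_zeros = num_bits - 1 = 9
binary(919) = 1110010111

Elias gamma(919) = '000000000' + '1110010111' = 0000000001110010111 (19 bits)


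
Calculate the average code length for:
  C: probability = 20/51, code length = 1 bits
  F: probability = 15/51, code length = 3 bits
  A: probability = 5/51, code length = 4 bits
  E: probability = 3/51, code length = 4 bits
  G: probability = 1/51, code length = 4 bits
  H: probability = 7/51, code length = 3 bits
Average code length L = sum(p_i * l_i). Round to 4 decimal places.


Weighted contributions p_i * l_i:
  C: (20/51) * 1 = 20/51
  F: (15/51) * 3 = 45/51
  A: (5/51) * 4 = 20/51
  E: (3/51) * 4 = 12/51
  G: (1/51) * 4 = 4/51
  H: (7/51) * 3 = 21/51
Sum = (20 + 45 + 20 + 12 + 4 + 21)/51 = 122/51

L = 122/51 = 2.3922 bits/symbol


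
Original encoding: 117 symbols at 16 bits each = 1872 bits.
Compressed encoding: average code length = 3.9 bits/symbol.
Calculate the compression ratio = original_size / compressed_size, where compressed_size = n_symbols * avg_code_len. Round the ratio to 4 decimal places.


original_size = n_symbols * orig_bits = 117 * 16 = 1872 bits
compressed_size = n_symbols * avg_code_len = 117 * 3.9 = 456.3 bits
ratio = original_size / compressed_size = 1872 / 456.3 = 4.1026

Compression ratio = 4.1026


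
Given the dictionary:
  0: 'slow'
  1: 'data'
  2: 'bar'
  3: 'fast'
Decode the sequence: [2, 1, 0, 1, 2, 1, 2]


Look up each index in the dictionary:
  2 -> 'bar'
  1 -> 'data'
  0 -> 'slow'
  1 -> 'data'
  2 -> 'bar'
  1 -> 'data'
  2 -> 'bar'

Decoded: "bar data slow data bar data bar"


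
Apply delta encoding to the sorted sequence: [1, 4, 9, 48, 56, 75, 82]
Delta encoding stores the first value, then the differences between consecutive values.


First value: 1
Deltas:
  4 - 1 = 3
  9 - 4 = 5
  48 - 9 = 39
  56 - 48 = 8
  75 - 56 = 19
  82 - 75 = 7


Delta encoded: [1, 3, 5, 39, 8, 19, 7]


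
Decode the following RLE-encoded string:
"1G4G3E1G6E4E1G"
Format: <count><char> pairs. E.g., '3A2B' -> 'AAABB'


Expanding each <count><char> pair:
  1G -> 'G'
  4G -> 'GGGG'
  3E -> 'EEE'
  1G -> 'G'
  6E -> 'EEEEEE'
  4E -> 'EEEE'
  1G -> 'G'

Decoded = GGGGGEEEGEEEEEEEEEEG


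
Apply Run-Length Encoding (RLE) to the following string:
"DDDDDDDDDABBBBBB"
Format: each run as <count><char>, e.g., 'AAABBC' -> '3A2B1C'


Scanning runs left to right:
  i=0: run of 'D' x 9 -> '9D'
  i=9: run of 'A' x 1 -> '1A'
  i=10: run of 'B' x 6 -> '6B'

RLE = 9D1A6B
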